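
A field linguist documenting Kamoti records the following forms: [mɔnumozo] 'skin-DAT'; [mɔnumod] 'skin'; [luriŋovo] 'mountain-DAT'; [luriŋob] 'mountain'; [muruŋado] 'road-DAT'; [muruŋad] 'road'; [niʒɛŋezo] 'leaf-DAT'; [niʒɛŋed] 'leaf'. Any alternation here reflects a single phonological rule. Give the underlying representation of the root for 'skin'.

In [mɔnumozo] and [mɔnumod] the final segment of 'skin' alternates: [z] ~ [d].
But 'road' keeps [d] in both environments ([muruŋado], [muruŋad]), so there is no rule changing /d/ to [z] before the DAT suffix.
Therefore /z/ is basic and [d] is derived by word-final hardening (voiced fricatives become stops word-finally).
So 'skin' = /mɔnumoz/.

/mɔnumoz/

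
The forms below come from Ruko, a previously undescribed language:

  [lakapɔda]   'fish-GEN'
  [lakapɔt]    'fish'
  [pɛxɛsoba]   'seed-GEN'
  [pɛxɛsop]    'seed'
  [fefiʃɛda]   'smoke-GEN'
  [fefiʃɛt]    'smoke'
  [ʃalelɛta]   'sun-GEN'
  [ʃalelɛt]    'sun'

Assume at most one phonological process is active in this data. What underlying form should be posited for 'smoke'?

The stem for 'smoke' ends in [d] in [fefiʃɛda] but [t] in [fefiʃɛt].
Compare 'sun', with invariant [t] in [ʃalelɛta] and [ʃalelɛt]: an analysis with underlying /t/ and a rule producing [d] before the GEN suffix would wrongly predict alternation here too.
Therefore /d/ is basic and [t] is derived by word-final obstruent devoicing (voiced obstruents become voiceless word-finally).

/fefiʃɛd/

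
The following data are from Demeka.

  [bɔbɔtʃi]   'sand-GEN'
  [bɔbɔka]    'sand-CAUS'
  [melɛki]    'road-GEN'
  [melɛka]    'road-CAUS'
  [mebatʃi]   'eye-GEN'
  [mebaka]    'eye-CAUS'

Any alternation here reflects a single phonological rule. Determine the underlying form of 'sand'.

/bɔbɔtʃ/

In [bɔbɔtʃi] and [bɔbɔka] the final segment of 'sand' alternates: [tʃ] ~ [k].
But 'road' keeps [k] in both environments ([melɛki], [melɛka]), so there is no rule changing /k/ to [tʃ] before the GEN suffix.
The underlying segment must be /tʃ/; palato-alveolar /tʃ/ becomes [k] when no front vowel follows, yielding [k] there.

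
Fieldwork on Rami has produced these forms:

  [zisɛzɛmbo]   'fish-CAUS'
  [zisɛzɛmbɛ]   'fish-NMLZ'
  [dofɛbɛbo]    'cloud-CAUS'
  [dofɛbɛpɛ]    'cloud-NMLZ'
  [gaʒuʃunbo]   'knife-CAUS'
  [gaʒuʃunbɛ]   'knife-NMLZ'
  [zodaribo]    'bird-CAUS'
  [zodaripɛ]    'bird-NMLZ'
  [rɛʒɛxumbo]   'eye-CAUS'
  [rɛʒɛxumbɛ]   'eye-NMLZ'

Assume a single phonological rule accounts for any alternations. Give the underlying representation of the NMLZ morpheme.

The NMLZ suffix surfaces as [-bɛ] and [-pɛ], depending on the final segment of the stem.
The CAUS suffix, which begins with [b], is invariant after every stem; so [b] is not altered by any rule here.
The NMLZ suffix is therefore /-pɛ/ underlyingly, with post-nasal voicing: voiceless stops become voiced after a nasal.

/-pɛ/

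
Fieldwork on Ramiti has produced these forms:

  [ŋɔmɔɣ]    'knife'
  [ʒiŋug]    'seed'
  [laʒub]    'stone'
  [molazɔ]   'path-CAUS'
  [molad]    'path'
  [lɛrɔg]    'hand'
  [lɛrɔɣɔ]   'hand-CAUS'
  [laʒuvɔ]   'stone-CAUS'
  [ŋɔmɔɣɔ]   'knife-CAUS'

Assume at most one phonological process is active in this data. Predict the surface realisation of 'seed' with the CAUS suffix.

The stem for 'hand' ends in [ɣ] in [lɛrɔɣɔ] but [g] in [lɛrɔg].
Compare 'knife', with invariant [ɣ] in [ŋɔmɔɣɔ] and [ŋɔmɔɣ]: an analysis with underlying /ɣ/ and a rule producing [g] in isolation would wrongly predict alternation here too.
The underlying segment must be /g/; voiced stops become fricatives between vowels, yielding [ɣ] there.
From [ʒiŋug] the stem 'seed' is /ʒiŋug/; between vowels this yields [ʒiŋuɣɔ].

[ʒiŋuɣɔ]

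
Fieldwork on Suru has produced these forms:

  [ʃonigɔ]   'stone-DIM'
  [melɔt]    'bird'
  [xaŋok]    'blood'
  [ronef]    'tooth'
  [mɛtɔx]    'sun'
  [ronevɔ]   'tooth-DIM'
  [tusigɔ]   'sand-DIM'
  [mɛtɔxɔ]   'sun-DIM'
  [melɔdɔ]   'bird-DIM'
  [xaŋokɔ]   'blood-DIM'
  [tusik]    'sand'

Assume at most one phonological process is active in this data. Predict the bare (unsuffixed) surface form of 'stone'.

In [tusik] and [tusigɔ] the final segment of 'sand' alternates: [k] ~ [g].
If /k/ were underlying and a rule turned it into [g] before the DIM suffix, 'blood' would also alternate; but it has [k] in both [xaŋok] and [xaŋokɔ].
So /g/ is underlying, and a rule of word-final obstruent devoicing — voiced obstruents become voiceless word-finally — gives [k].
The one attested form of 'stone', [ʃonigɔ], shows underlying /ʃonig/. Applying the same rule word-finally gives [ʃonik].

[ʃonik]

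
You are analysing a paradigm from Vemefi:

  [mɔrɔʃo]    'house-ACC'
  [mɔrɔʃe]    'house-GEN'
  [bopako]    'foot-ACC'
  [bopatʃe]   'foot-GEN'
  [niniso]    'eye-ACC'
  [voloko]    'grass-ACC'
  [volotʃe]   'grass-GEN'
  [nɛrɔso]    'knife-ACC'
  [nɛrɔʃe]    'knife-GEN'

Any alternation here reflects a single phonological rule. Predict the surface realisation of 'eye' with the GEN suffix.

The root 'knife' surfaces as [nɛrɔso] and [nɛrɔʃe], with a stem-final [s] ~ [ʃ] alternation.
If /ʃ/ were underlying and a rule turned it into [s] before the ACC suffix, 'house' would also alternate; but it has [ʃ] in both [mɔrɔʃo] and [mɔrɔʃe].
So /s/ is underlying, and a rule of palatalization before a front vowel — /k/ and /s/ become palato-alveolar [tʃ] and [ʃ] before a front vowel — gives [ʃ].
From [niniso] the stem 'eye' is /ninis/; before a front vowel this yields [niniʃe].

[niniʃe]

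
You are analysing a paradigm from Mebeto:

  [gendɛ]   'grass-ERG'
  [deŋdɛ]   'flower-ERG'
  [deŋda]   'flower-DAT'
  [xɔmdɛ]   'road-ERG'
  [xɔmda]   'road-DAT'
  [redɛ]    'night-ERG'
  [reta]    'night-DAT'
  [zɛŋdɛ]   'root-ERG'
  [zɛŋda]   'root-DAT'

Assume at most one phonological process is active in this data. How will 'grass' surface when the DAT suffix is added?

[genda]

The DAT suffix surfaces as [-da] and [-ta], depending on the final segment of the stem.
The ERG suffix, which begins with [d], is invariant after every stem; so [d] is not altered by any rule here.
The DAT suffix is therefore /-ta/ underlyingly, with post-nasal voicing: voiceless stops become voiced after a nasal.
After 'grass', which ends in a nasal, the suffix surfaces as [-da], giving [genda].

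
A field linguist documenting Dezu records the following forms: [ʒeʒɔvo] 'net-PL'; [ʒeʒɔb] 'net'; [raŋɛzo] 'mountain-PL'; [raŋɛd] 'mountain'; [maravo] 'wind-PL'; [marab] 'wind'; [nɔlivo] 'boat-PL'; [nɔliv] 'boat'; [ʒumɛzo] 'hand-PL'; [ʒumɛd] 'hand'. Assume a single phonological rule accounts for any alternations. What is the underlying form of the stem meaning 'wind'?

The stem for 'wind' ends in [v] in [maravo] but [b] in [marab].
The stem 'boat' ([nɔlivo], [nɔliv]) shows [v] unchanged in both environments, so [v] cannot be basic with [b] derived in isolation.
Therefore /b/ is basic and [v] is derived by intervocalic spirantization (voiced stops become fricatives between vowels).

/marab/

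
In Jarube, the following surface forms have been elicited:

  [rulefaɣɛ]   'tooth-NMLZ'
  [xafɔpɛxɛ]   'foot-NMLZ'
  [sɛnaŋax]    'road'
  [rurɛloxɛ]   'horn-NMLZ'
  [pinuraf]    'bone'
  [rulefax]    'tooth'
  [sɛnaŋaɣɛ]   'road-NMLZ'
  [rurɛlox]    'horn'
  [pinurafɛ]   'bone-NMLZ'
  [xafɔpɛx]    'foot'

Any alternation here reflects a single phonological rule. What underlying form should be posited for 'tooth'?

/rulefaɣ/

The stem for 'tooth' ends in [ɣ] in [rulefaɣɛ] but [x] in [rulefax].
Compare 'foot', with invariant [x] in [xafɔpɛxɛ] and [xafɔpɛx]: an analysis with underlying /x/ and a rule producing [ɣ] before the NMLZ suffix would wrongly predict alternation here too.
The underlying segment must be /ɣ/; voiced obstruents become voiceless word-finally, yielding [x] there.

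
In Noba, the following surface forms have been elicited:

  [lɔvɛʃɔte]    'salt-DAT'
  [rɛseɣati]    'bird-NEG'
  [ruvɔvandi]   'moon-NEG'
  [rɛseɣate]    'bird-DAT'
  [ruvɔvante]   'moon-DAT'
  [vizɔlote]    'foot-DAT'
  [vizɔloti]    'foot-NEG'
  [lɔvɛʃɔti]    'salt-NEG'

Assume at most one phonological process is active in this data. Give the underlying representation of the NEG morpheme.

/-di/

The NEG morpheme has two allomorphs, [-di] and [-ti].
The DAT suffix, which begins with [t], is invariant after every stem; so [t] is not altered by any rule here.
The NEG suffix is therefore /-di/ underlyingly, with post-vocalic devoicing: voiced stops become voiceless after a vowel.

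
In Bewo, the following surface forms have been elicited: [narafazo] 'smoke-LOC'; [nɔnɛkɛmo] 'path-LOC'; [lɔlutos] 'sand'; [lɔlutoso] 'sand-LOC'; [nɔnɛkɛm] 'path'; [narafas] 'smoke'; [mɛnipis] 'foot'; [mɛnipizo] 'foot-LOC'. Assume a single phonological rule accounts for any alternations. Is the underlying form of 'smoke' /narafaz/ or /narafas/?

The root 'smoke' surfaces as [narafas] and [narafazo], with a stem-final [s] ~ [z] alternation.
But 'sand' keeps [s] in both environments ([lɔlutos], [lɔlutoso]), so there is no rule changing /s/ to [z] before the LOC suffix.
The alternation reflects word-final obstruent devoicing: voiced obstruents become voiceless word-finally. /z/ is underlying.

/narafaz/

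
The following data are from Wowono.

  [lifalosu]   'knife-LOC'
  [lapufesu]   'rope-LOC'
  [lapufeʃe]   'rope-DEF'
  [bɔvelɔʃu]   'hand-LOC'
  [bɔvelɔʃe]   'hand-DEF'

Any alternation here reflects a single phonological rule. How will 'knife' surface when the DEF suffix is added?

[lifaloʃe]

The root 'rope' surfaces as [lapufesu] and [lapufeʃe], with a stem-final [s] ~ [ʃ] alternation.
The stem 'hand' ([bɔvelɔʃu], [bɔvelɔʃe]) shows [ʃ] unchanged in both environments, so [ʃ] cannot be basic with [s] derived before the LOC suffix.
So /s/ is underlying, and a rule of palatalization before a front vowel — /s/ becomes palato-alveolar [ʃ] before a front vowel — gives [ʃ].
The one attested form of 'knife', [lifalosu], shows underlying /lifalos/. Applying the same rule before a front vowel gives [lifaloʃe].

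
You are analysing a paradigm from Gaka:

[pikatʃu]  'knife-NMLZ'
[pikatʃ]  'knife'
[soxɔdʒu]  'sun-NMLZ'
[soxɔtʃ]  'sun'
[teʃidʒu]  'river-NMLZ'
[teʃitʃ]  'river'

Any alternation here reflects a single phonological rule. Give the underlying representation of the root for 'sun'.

'sun' shows [dʒ] ~ [tʃ] at the end of the stem ([soxɔdʒu] vs [soxɔtʃ]).
Compare 'knife', with invariant [tʃ] in [pikatʃu] and [pikatʃ]: an analysis with underlying /tʃ/ and a rule producing [dʒ] before the NMLZ suffix would wrongly predict alternation here too.
So /dʒ/ is underlying, and a rule of word-final obstruent devoicing — voiced obstruents become voiceless word-finally — gives [tʃ].
So 'sun' = /soxɔdʒ/.

/soxɔdʒ/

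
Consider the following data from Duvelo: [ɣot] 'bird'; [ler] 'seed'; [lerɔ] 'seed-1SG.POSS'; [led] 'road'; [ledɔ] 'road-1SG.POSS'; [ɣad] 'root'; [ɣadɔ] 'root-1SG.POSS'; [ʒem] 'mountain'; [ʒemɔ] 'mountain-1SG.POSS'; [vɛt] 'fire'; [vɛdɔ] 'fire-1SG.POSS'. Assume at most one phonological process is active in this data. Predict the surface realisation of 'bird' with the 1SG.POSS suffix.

[ɣodɔ]

The root 'fire' surfaces as [vɛt] and [vɛdɔ], with a stem-final [t] ~ [d] alternation.
Compare 'road', with invariant [d] in [led] and [ledɔ]: an analysis with underlying /d/ and a rule producing [t] in isolation would wrongly predict alternation here too.
The underlying segment must be /t/; voiceless stops become voiced between vowels, yielding [d] there.
From [ɣot] the stem 'bird' is /ɣot/; between vowels this yields [ɣodɔ].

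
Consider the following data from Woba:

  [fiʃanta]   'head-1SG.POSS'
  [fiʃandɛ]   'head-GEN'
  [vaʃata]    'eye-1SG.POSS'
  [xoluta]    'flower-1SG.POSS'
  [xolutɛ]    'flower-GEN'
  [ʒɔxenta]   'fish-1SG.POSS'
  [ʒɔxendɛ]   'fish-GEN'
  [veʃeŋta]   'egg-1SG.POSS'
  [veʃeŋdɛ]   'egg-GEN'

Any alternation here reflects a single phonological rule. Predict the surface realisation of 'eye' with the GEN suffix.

[vaʃatɛ]

The GEN morpheme has two allomorphs, [-dɛ] and [-tɛ].
By contrast the 1SG.POSS suffix keeps its initial [t] throughout — that segment must be underlying.
So the underlying form is /-dɛ/, and voiced stops become voiceless after a vowel.
After 'eye', which ends in a vowel, the suffix surfaces as [-tɛ], giving [vaʃatɛ].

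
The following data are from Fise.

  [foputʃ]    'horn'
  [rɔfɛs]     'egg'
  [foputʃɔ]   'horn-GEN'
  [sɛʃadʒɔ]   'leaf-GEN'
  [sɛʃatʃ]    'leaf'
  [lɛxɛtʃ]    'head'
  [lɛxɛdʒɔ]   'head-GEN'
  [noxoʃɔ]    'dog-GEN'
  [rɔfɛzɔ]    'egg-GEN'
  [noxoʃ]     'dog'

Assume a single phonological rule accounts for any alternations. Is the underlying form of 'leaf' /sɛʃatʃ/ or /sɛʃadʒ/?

In [sɛʃadʒɔ] and [sɛʃatʃ] the final segment of 'leaf' alternates: [dʒ] ~ [tʃ].
But 'horn' keeps [tʃ] in both environments ([foputʃɔ], [foputʃ]), so there is no rule changing /tʃ/ to [dʒ] before the GEN suffix.
So /dʒ/ is underlying, and a rule of word-final obstruent devoicing — voiced obstruents become voiceless word-finally — gives [tʃ].

/sɛʃadʒ/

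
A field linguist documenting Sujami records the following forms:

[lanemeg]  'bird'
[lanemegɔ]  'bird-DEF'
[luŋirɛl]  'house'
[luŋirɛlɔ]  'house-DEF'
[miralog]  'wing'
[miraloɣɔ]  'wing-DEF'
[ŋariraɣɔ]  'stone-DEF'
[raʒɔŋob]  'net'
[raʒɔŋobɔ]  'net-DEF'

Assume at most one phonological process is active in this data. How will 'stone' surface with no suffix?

'wing' shows [g] ~ [ɣ] at the end of the stem ([miralog] vs [miraloɣɔ]).
If /g/ were underlying and a rule turned it into [ɣ] before the DEF suffix, 'bird' would also alternate; but it has [g] in both [lanemeg] and [lanemegɔ].
The alternation reflects word-final hardening: voiced fricatives become stops word-finally. /ɣ/ is underlying.
The one attested form of 'stone', [ŋariraɣɔ], shows underlying /ŋariraɣ/. Applying the same rule word-finally gives [ŋarirag].

[ŋarirag]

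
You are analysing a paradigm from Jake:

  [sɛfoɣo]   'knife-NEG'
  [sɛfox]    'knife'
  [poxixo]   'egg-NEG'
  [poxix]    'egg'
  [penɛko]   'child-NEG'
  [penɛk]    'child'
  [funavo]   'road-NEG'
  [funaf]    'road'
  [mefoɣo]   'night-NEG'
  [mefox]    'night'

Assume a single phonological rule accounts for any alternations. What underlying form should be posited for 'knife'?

The stem for 'knife' ends in [ɣ] in [sɛfoɣo] but [x] in [sɛfox].
Compare 'egg', with invariant [x] in [poxixo] and [poxix]: an analysis with underlying /x/ and a rule producing [ɣ] before the NEG suffix would wrongly predict alternation here too.
So /ɣ/ is underlying, and a rule of word-final obstruent devoicing — voiced obstruents become voiceless word-finally — gives [x].
So 'knife' = /sɛfoɣ/.

/sɛfoɣ/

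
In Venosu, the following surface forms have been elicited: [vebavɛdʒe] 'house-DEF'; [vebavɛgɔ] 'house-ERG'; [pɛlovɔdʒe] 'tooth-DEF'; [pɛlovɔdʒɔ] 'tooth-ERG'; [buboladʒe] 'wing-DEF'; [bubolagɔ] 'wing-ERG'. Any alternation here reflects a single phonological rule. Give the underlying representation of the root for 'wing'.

The root 'wing' surfaces as [buboladʒe] and [bubolagɔ], with a stem-final [dʒ] ~ [g] alternation.
If /dʒ/ were underlying and a rule turned it into [g] before the ERG suffix, 'tooth' would also alternate; but it has [dʒ] in both [pɛlovɔdʒe] and [pɛlovɔdʒɔ].
So /g/ is underlying, and a rule of palatalization before a front vowel — /g/ becomes palato-alveolar [dʒ] before a front vowel — gives [dʒ].
So 'wing' = /bubolag/.

/bubolag/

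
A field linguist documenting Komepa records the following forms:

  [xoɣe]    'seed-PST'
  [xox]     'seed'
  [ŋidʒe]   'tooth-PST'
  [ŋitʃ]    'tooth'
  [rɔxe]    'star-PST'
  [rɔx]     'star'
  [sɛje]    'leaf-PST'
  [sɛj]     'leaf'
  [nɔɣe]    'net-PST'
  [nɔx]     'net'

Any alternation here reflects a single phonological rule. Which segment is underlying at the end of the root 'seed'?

/ɣ/

'seed' shows [ɣ] ~ [x] at the end of the stem ([xoɣe] vs [xox]).
But 'star' keeps [x] in both environments ([rɔxe], [rɔx]), so there is no rule changing /x/ to [ɣ] before the PST suffix.
Therefore /ɣ/ is basic and [x] is derived by word-final obstruent devoicing (voiced obstruents become voiceless word-finally).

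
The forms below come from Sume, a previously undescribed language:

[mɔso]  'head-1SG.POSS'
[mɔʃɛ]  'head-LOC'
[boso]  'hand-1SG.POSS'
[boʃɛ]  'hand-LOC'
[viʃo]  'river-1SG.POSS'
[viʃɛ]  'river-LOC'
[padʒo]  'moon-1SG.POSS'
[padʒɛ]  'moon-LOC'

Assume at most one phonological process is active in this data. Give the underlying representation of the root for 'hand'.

The root 'hand' surfaces as [boso] and [boʃɛ], with a stem-final [s] ~ [ʃ] alternation.
If /ʃ/ were underlying and a rule turned it into [s] before the 1SG.POSS suffix, 'river' would also alternate; but it has [ʃ] in both [viʃo] and [viʃɛ].
So /s/ is underlying, and a rule of palatalization before a front vowel — /s/ becomes palato-alveolar [ʃ] before a front vowel — gives [ʃ].

/bos/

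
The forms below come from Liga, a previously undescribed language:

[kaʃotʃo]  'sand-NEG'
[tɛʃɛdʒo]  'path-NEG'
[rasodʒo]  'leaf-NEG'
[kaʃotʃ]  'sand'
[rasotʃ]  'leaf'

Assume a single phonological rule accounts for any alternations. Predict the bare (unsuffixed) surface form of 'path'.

The root 'leaf' surfaces as [rasodʒo] and [rasotʃ], with a stem-final [dʒ] ~ [tʃ] alternation.
If /tʃ/ were underlying and a rule turned it into [dʒ] before the NEG suffix, 'sand' would also alternate; but it has [tʃ] in both [kaʃotʃo] and [kaʃotʃ].
The alternation reflects word-final obstruent devoicing: voiced obstruents become voiceless word-finally. /dʒ/ is underlying.
The one attested form of 'path', [tɛʃɛdʒo], shows underlying /tɛʃɛdʒ/. Applying the same rule word-finally gives [tɛʃɛtʃ].

[tɛʃɛtʃ]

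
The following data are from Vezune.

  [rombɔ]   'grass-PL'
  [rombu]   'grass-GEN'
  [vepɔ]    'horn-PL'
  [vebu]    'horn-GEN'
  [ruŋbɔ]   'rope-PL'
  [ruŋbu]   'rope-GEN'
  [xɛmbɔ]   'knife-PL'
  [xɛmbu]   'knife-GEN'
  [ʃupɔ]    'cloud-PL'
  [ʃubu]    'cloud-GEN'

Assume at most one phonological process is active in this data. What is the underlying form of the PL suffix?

The PL suffix surfaces as [-bɔ] and [-pɔ], depending on the final segment of the stem.
The GEN suffix, which begins with [b], is invariant after every stem; so [b] is not altered by any rule here.
So the underlying form is /-pɔ/, and voiceless stops become voiced after a nasal.

/-pɔ/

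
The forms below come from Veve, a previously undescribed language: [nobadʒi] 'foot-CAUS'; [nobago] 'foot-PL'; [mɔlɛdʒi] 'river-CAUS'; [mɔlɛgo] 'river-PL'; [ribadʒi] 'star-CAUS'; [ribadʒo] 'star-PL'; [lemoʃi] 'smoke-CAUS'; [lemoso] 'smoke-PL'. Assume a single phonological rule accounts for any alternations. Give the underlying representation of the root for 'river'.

/mɔlɛg/

The root 'river' surfaces as [mɔlɛdʒi] and [mɔlɛgo], with a stem-final [dʒ] ~ [g] alternation.
The stem 'star' ([ribadʒi], [ribadʒo]) shows [dʒ] unchanged in both environments, so [dʒ] cannot be basic with [g] derived before the PL suffix.
The underlying segment must be /g/; /g/ and /s/ become palato-alveolar [dʒ] and [ʃ] before a front vowel, yielding [dʒ] there.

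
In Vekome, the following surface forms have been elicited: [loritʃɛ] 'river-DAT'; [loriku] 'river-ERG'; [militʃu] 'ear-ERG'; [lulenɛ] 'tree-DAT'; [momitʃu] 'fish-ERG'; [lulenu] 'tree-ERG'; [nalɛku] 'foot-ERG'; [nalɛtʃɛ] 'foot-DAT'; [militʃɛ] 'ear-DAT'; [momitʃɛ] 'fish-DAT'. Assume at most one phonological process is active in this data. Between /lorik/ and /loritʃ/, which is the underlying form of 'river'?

The root 'river' surfaces as [loritʃɛ] and [loriku], with a stem-final [tʃ] ~ [k] alternation.
But 'ear' keeps [tʃ] in both environments ([militʃɛ], [militʃu]), so there is no rule changing /tʃ/ to [k] before the ERG suffix.
The underlying segment must be /k/; /k/ becomes palato-alveolar [tʃ] before a front vowel, yielding [tʃ] there.

/lorik/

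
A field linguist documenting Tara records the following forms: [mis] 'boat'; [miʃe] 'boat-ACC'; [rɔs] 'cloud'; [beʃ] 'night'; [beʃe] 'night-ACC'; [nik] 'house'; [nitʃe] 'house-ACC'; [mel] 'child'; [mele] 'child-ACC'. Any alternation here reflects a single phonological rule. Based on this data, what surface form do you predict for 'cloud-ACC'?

In [mis] and [miʃe] the final segment of 'boat' alternates: [s] ~ [ʃ].
Compare 'night', with invariant [ʃ] in [beʃ] and [beʃe]: an analysis with underlying /ʃ/ and a rule producing [s] in isolation would wrongly predict alternation here too.
Therefore /s/ is basic and [ʃ] is derived by palatalization before a front vowel (/k/ and /s/ become palato-alveolar [tʃ] and [ʃ] before a front vowel).
The one attested form of 'cloud', [rɔs], shows underlying /rɔs/. Applying the same rule before a front vowel gives [rɔʃe].

[rɔʃe]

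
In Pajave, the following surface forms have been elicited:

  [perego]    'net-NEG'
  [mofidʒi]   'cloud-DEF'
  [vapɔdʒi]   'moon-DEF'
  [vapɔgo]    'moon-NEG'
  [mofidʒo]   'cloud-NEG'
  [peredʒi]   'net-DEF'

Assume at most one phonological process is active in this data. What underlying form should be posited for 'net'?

The stem for 'net' ends in [g] in [perego] but [dʒ] in [peredʒi].
But 'cloud' keeps [dʒ] in both environments ([mofidʒo], [mofidʒi]), so there is no rule changing /dʒ/ to [g] before the NEG suffix.
So /g/ is underlying, and a rule of palatalization before a front vowel — /g/ becomes palato-alveolar [dʒ] before a front vowel — gives [dʒ].

/pereg/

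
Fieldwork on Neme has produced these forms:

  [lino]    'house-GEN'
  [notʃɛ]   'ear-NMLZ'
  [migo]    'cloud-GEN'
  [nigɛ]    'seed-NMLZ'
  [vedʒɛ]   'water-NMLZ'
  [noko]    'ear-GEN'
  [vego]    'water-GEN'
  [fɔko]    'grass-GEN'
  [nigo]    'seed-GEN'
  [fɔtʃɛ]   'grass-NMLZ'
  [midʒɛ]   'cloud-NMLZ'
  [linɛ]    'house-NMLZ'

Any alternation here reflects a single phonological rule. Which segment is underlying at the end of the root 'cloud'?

/dʒ/

The stem for 'cloud' ends in [dʒ] in [midʒɛ] but [g] in [migo].
Compare 'seed', with invariant [g] in [nigɛ] and [nigo]: an analysis with underlying /g/ and a rule producing [dʒ] before the NMLZ suffix would wrongly predict alternation here too.
Therefore /dʒ/ is basic and [g] is derived by depalatalization (palato-alveolar /tʃ/ and /dʒ/ become [k] and [g] when no front vowel follows).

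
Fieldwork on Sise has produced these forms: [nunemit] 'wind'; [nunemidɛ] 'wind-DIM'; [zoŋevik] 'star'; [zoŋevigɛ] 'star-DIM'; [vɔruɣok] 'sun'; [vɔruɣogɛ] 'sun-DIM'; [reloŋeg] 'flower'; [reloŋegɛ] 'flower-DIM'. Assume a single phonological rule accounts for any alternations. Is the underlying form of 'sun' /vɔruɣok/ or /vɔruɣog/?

/vɔruɣok/

In [vɔruɣok] and [vɔruɣogɛ] the final segment of 'sun' alternates: [k] ~ [g].
But 'flower' keeps [g] in both environments ([reloŋeg], [reloŋegɛ]), so there is no rule changing /g/ to [k] in isolation.
So /k/ is underlying, and a rule of intervocalic voicing — voiceless stops become voiced between vowels — gives [g].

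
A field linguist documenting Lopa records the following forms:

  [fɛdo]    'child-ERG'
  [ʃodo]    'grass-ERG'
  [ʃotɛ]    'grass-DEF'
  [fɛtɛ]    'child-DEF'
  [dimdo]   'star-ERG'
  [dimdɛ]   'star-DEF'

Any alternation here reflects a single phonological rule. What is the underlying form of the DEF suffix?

/-tɛ/

The DEF suffix surfaces as [-dɛ] and [-tɛ], depending on the final segment of the stem.
By contrast the ERG suffix keeps its initial [d] throughout — that segment must be underlying.
So the underlying form is /-tɛ/, and voiceless stops become voiced after a nasal.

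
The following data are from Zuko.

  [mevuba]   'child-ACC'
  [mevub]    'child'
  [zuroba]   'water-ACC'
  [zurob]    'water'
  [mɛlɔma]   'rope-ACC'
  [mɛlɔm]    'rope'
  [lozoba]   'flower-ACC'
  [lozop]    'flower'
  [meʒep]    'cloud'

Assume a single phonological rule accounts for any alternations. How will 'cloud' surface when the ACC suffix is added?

[meʒeba]

'flower' shows [b] ~ [p] at the end of the stem ([lozoba] vs [lozop]).
Compare 'child', with invariant [b] in [mevuba] and [mevub]: an analysis with underlying /b/ and a rule producing [p] in isolation would wrongly predict alternation here too.
So /p/ is underlying, and a rule of intervocalic voicing — voiceless stops become voiced between vowels — gives [b].
From [meʒep] the stem 'cloud' is /meʒep/; between vowels this yields [meʒeba].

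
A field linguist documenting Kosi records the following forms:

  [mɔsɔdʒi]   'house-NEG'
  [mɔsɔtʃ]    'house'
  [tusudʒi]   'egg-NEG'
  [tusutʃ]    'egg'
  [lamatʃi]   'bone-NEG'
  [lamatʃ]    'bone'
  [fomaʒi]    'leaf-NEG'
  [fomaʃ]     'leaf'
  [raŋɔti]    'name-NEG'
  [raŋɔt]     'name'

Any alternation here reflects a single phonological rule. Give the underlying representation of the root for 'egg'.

/tusudʒ/

'egg' shows [dʒ] ~ [tʃ] at the end of the stem ([tusudʒi] vs [tusutʃ]).
If /tʃ/ were underlying and a rule turned it into [dʒ] before the NEG suffix, 'bone' would also alternate; but it has [tʃ] in both [lamatʃi] and [lamatʃ].
The underlying segment must be /dʒ/; voiced obstruents become voiceless word-finally, yielding [tʃ] there.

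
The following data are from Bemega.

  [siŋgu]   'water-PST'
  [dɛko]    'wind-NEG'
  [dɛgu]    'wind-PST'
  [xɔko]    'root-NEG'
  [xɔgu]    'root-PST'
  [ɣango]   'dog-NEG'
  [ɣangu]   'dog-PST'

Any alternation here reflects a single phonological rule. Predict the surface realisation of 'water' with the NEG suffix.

The NEG suffix surfaces as [-go] and [-ko], depending on the final segment of the stem.
By contrast the PST suffix keeps its initial [g] throughout — that segment must be underlying.
So the underlying form is /-ko/, and voiceless stops become voiced after a nasal.
After 'water', which ends in a nasal, the suffix surfaces as [-go], giving [siŋgo].

[siŋgo]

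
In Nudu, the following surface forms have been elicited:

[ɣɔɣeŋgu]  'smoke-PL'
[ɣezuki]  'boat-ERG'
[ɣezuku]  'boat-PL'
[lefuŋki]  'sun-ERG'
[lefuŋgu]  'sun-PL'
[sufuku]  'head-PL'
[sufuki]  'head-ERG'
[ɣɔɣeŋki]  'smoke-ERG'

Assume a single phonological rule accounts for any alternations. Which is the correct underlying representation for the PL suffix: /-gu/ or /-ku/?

The PL suffix surfaces as [-gu] and [-ku], depending on the final segment of the stem.
The ERG suffix, which begins with [k], is invariant after every stem; so [k] is not altered by any rule here.
The PL suffix is therefore /-gu/ underlyingly, with post-vocalic devoicing: voiced stops become voiceless after a vowel.

/-gu/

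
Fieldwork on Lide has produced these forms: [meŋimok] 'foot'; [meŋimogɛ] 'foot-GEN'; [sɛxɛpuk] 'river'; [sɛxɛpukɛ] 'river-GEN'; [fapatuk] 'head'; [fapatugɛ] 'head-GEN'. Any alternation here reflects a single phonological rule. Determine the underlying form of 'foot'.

/meŋimog/

In [meŋimok] and [meŋimogɛ] the final segment of 'foot' alternates: [k] ~ [g].
If /k/ were underlying and a rule turned it into [g] before the GEN suffix, 'river' would also alternate; but it has [k] in both [sɛxɛpuk] and [sɛxɛpukɛ].
So /g/ is underlying, and a rule of word-final obstruent devoicing — voiced obstruents become voiceless word-finally — gives [k].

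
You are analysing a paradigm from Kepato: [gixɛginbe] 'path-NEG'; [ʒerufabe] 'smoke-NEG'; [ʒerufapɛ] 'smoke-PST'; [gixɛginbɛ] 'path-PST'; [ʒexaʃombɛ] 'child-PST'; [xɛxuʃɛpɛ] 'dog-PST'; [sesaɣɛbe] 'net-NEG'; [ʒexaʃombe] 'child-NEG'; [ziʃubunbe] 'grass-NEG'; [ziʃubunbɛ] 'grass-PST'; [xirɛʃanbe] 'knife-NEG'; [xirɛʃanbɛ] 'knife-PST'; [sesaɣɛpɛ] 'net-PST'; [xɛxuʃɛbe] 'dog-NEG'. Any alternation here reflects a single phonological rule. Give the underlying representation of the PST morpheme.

The PST suffix surfaces as [-bɛ] and [-pɛ], depending on the final segment of the stem.
The NEG suffix, which begins with [b], is invariant after every stem; so [b] is not altered by any rule here.
The PST suffix is therefore /-pɛ/ underlyingly, with post-nasal voicing: voiceless stops become voiced after a nasal.

/-pɛ/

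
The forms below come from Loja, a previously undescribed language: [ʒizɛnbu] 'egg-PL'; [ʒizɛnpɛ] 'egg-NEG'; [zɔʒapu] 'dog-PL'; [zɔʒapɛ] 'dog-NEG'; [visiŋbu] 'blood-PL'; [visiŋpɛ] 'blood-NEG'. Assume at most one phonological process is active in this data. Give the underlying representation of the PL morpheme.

The PL suffix surfaces as [-bu] and [-pu], depending on the final segment of the stem.
The NEG suffix, which begins with [p], is invariant after every stem; so [p] is not altered by any rule here.
The PL suffix is therefore /-bu/ underlyingly, with post-vocalic devoicing: voiced stops become voiceless after a vowel.

/-bu/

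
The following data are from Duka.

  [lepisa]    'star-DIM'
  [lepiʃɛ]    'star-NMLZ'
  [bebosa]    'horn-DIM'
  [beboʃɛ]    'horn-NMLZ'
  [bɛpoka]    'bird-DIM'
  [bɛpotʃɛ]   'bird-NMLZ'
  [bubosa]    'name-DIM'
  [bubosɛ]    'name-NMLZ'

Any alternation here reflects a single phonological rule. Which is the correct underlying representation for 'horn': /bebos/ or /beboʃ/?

In [bebosa] and [beboʃɛ] the final segment of 'horn' alternates: [s] ~ [ʃ].
The stem 'name' ([bubosa], [bubosɛ]) shows [s] unchanged in both environments, so [s] cannot be basic with [ʃ] derived before the NMLZ suffix.
The alternation reflects depalatalization: palato-alveolar /tʃ/ and /ʃ/ become [k] and [s] when no front vowel follows. /ʃ/ is underlying.

/beboʃ/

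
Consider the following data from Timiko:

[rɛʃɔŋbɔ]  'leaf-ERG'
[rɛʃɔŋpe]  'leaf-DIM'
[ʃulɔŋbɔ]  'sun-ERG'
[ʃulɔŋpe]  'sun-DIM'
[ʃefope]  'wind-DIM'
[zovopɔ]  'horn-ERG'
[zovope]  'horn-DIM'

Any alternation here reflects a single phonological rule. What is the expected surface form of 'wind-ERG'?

[ʃefopɔ]

The ERG morpheme has two allomorphs, [-bɔ] and [-pɔ].
By contrast the DIM suffix keeps its initial [p] throughout — that segment must be underlying.
The ERG suffix is therefore /-bɔ/ underlyingly, with post-vocalic devoicing: voiced stops become voiceless after a vowel.
After 'wind', which ends in a vowel, the suffix surfaces as [-pɔ], giving [ʃefopɔ].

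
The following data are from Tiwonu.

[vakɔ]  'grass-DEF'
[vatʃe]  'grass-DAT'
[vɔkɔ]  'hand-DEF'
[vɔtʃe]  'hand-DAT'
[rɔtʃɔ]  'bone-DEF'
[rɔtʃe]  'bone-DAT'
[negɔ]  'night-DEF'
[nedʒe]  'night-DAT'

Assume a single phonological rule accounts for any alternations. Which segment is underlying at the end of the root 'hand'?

/k/

The stem for 'hand' ends in [k] in [vɔkɔ] but [tʃ] in [vɔtʃe].
Compare 'bone', with invariant [tʃ] in [rɔtʃɔ] and [rɔtʃe]: an analysis with underlying /tʃ/ and a rule producing [k] before the DEF suffix would wrongly predict alternation here too.
So /k/ is underlying, and a rule of palatalization before a front vowel — /k/ and /g/ become palato-alveolar [tʃ] and [dʒ] before a front vowel — gives [tʃ].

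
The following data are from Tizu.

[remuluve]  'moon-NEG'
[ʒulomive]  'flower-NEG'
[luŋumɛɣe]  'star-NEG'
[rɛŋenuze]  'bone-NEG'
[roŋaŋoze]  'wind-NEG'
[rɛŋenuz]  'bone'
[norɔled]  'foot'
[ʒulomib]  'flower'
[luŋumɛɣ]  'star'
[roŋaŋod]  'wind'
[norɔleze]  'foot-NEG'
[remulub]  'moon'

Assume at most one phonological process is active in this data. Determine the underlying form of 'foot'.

'foot' shows [d] ~ [z] at the end of the stem ([norɔled] vs [norɔleze]).
The stem 'bone' ([rɛŋenuz], [rɛŋenuze]) shows [z] unchanged in both environments, so [z] cannot be basic with [d] derived in isolation.
Therefore /d/ is basic and [z] is derived by intervocalic spirantization (voiced stops become fricatives between vowels).
The underlying form of 'foot' is therefore /norɔled/.

/norɔled/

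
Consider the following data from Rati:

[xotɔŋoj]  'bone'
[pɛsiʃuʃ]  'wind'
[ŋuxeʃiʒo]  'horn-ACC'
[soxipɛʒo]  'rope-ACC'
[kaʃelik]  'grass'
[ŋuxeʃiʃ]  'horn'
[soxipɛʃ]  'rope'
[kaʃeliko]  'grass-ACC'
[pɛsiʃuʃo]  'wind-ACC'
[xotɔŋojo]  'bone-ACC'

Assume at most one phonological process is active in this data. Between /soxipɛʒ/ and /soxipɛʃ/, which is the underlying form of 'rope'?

/soxipɛʒ/

'rope' shows [ʃ] ~ [ʒ] at the end of the stem ([soxipɛʃ] vs [soxipɛʒo]).
The stem 'wind' ([pɛsiʃuʃ], [pɛsiʃuʃo]) shows [ʃ] unchanged in both environments, so [ʃ] cannot be basic with [ʒ] derived before the ACC suffix.
The underlying segment must be /ʒ/; voiced obstruents become voiceless word-finally, yielding [ʃ] there.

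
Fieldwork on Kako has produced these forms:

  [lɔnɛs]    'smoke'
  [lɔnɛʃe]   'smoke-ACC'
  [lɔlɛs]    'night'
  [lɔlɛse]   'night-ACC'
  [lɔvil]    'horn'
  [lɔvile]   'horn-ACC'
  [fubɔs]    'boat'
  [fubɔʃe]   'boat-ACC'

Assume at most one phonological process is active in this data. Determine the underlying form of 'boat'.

The root 'boat' surfaces as [fubɔs] and [fubɔʃe], with a stem-final [s] ~ [ʃ] alternation.
If /s/ were underlying and a rule turned it into [ʃ] before the ACC suffix, 'night' would also alternate; but it has [s] in both [lɔlɛs] and [lɔlɛse].
Therefore /ʃ/ is basic and [s] is derived by depalatalization (palato-alveolar /ʃ/ becomes [s] when no front vowel follows).
So 'boat' = /fubɔʃ/.

/fubɔʃ/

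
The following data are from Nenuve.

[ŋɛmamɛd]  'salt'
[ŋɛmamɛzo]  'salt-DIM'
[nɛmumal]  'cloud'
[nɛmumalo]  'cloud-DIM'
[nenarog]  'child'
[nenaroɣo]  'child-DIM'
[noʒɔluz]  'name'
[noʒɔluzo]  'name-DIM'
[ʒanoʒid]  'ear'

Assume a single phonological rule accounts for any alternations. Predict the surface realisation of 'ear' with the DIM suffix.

The root 'salt' surfaces as [ŋɛmamɛd] and [ŋɛmamɛzo], with a stem-final [d] ~ [z] alternation.
If /z/ were underlying and a rule turned it into [d] in isolation, 'name' would also alternate; but it has [z] in both [noʒɔluz] and [noʒɔluzo].
Therefore /d/ is basic and [z] is derived by intervocalic spirantization (voiced stops become fricatives between vowels).
The one attested form of 'ear', [ʒanoʒid], shows underlying /ʒanoʒid/. Applying the same rule between vowels gives [ʒanoʒizo].

[ʒanoʒizo]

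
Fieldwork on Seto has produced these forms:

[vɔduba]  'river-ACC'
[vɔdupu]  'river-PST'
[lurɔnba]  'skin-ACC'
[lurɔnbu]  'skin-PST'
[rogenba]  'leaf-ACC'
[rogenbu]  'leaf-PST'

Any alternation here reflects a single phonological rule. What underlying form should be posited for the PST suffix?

/-pu/

The PST morpheme has two allomorphs, [-bu] and [-pu].
The ACC suffix, which begins with [b], is invariant after every stem; so [b] is not altered by any rule here.
The PST suffix is therefore /-pu/ underlyingly, with post-nasal voicing: voiceless stops become voiced after a nasal.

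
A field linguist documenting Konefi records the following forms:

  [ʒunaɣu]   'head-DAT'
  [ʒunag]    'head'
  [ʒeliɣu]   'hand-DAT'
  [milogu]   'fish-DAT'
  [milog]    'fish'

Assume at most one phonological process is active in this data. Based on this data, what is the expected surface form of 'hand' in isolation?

[ʒelig]

'head' shows [ɣ] ~ [g] at the end of the stem ([ʒunaɣu] vs [ʒunag]).
The stem 'fish' ([milogu], [milog]) shows [g] unchanged in both environments, so [g] cannot be basic with [ɣ] derived before the DAT suffix.
So /ɣ/ is underlying, and a rule of word-final hardening — voiced fricatives become stops word-finally — gives [g].
From [ʒeliɣu] the stem 'hand' is /ʒeliɣ/; word-finally this yields [ʒelig].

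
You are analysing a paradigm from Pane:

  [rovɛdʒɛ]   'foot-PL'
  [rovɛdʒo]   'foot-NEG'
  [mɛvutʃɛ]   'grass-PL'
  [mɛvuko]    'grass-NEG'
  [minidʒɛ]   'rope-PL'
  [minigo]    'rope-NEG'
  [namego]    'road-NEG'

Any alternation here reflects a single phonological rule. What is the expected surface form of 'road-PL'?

[namedʒɛ]

The root 'rope' surfaces as [minidʒɛ] and [minigo], with a stem-final [dʒ] ~ [g] alternation.
If /dʒ/ were underlying and a rule turned it into [g] before the NEG suffix, 'foot' would also alternate; but it has [dʒ] in both [rovɛdʒɛ] and [rovɛdʒo].
The alternation reflects palatalization before a front vowel: /k/ and /g/ become palato-alveolar [tʃ] and [dʒ] before a front vowel. /g/ is underlying.
The one attested form of 'road', [namego], shows underlying /nameg/. Applying the same rule before a front vowel gives [namedʒɛ].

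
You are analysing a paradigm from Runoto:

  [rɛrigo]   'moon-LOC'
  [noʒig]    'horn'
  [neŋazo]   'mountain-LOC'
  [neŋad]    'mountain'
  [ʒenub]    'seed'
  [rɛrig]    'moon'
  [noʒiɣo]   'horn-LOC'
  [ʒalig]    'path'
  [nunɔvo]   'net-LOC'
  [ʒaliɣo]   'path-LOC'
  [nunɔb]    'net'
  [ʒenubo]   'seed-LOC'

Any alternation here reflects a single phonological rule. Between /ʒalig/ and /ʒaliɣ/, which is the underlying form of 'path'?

In [ʒalig] and [ʒaliɣo] the final segment of 'path' alternates: [g] ~ [ɣ].
If /g/ were underlying and a rule turned it into [ɣ] before the LOC suffix, 'moon' would also alternate; but it has [g] in both [rɛrig] and [rɛrigo].
So /ɣ/ is underlying, and a rule of word-final hardening — voiced fricatives become stops word-finally — gives [g].

/ʒaliɣ/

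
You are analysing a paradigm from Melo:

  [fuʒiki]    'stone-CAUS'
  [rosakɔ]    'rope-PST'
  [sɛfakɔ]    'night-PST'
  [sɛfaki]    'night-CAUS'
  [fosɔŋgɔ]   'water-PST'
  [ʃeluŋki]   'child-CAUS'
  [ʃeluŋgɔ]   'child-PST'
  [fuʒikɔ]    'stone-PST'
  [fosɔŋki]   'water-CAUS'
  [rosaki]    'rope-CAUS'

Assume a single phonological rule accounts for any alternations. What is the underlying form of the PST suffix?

The PST suffix surfaces as [-gɔ] and [-kɔ], depending on the final segment of the stem.
The CAUS suffix, which begins with [k], is invariant after every stem; so [k] is not altered by any rule here.
So the underlying form is /-gɔ/, and voiced stops become voiceless after a vowel.

/-gɔ/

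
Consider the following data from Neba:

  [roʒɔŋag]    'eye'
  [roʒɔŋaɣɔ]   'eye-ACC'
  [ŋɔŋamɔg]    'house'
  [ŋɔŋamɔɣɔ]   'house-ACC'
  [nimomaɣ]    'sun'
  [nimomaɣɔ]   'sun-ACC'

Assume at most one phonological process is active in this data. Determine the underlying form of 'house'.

/ŋɔŋamɔg/

'house' shows [g] ~ [ɣ] at the end of the stem ([ŋɔŋamɔg] vs [ŋɔŋamɔɣɔ]).
But 'sun' keeps [ɣ] in both environments ([nimomaɣ], [nimomaɣɔ]), so there is no rule changing /ɣ/ to [g] in isolation.
The underlying segment must be /g/; voiced stops become fricatives between vowels, yielding [ɣ] there.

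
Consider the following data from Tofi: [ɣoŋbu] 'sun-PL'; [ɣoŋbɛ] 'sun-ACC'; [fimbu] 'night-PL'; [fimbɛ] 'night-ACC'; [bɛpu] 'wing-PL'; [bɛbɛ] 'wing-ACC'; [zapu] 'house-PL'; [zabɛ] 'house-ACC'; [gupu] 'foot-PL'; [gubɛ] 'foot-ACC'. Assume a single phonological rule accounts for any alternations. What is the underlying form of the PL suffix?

/-pu/

The PL morpheme has two allomorphs, [-bu] and [-pu].
By contrast the ACC suffix keeps its initial [b] throughout — that segment must be underlying.
So the underlying form is /-pu/, and voiceless stops become voiced after a nasal.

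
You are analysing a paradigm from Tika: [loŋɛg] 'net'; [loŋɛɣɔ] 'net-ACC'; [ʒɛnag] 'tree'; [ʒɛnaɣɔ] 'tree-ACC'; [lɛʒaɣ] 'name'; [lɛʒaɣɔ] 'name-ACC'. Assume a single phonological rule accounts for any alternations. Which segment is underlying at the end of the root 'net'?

The root 'net' surfaces as [loŋɛg] and [loŋɛɣɔ], with a stem-final [g] ~ [ɣ] alternation.
If /ɣ/ were underlying and a rule turned it into [g] in isolation, 'name' would also alternate; but it has [ɣ] in both [lɛʒaɣ] and [lɛʒaɣɔ].
So /g/ is underlying, and a rule of intervocalic spirantization — voiced stops become fricatives between vowels — gives [ɣ].

/g/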